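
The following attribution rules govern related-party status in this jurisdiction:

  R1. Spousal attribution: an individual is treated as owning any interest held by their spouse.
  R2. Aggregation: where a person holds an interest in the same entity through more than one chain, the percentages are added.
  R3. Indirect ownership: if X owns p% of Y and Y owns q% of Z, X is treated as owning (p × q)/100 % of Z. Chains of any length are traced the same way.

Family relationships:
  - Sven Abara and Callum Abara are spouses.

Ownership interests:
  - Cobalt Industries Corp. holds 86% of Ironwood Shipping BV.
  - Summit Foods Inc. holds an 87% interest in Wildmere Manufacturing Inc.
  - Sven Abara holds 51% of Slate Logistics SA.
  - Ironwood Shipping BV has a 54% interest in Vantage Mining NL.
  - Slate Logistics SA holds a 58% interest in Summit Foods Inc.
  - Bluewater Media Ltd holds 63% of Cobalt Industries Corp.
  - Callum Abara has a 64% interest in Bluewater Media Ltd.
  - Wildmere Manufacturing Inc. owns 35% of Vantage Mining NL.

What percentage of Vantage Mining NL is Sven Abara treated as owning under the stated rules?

27.731718%

By spousal attribution (R1), Sven Abara is treated as owning Callum Abara's 64% interest in Bluewater Media Ltd.
Chain via Slate Logistics SA → Summit Foods Inc. → Wildmere Manufacturing Inc. (R3): 51% × 58% × 87% × 35% = 9.00711% of Vantage Mining NL.
Chain via Bluewater Media Ltd → Cobalt Industries Corp. → Ironwood Shipping BV (R3): 64% × 63% × 86% × 54% = 18.724608% of Vantage Mining NL.
Aggregating (R2): 9.00711% + 18.724608% = 27.731718%.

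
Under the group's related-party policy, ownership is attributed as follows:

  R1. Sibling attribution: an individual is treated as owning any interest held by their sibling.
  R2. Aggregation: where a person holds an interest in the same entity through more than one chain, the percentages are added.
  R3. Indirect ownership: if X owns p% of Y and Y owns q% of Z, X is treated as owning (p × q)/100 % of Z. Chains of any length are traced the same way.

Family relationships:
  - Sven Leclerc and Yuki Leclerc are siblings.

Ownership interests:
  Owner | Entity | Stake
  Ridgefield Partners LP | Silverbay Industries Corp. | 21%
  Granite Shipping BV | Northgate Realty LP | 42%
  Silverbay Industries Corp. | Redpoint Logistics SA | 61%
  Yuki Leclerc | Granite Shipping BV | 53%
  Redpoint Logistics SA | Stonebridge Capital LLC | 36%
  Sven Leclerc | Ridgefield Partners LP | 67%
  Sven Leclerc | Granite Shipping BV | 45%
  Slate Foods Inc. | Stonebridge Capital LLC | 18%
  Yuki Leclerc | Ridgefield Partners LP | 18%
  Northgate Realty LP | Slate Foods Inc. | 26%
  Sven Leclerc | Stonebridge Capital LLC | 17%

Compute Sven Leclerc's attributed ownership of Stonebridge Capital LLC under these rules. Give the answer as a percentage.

By sibling attribution (R1), Sven Leclerc is treated as also owning Yuki Leclerc's interest in Ridgefield Partners LP, giving 67% + 18% = 85%.
By sibling attribution (R1), Sven Leclerc is treated as also owning Yuki Leclerc's interest in Granite Shipping BV, giving 45% + 53% = 98%.
Chain via Ridgefield Partners LP → Silverbay Industries Corp. → Redpoint Logistics SA (R3): 85% × 21% × 61% × 36% = 3.91986% of Stonebridge Capital LLC.
Chain via Granite Shipping BV → Northgate Realty LP → Slate Foods Inc. (R3): 98% × 42% × 26% × 18% = 1.926288% of Stonebridge Capital LLC.
Direct interest in Stonebridge Capital LLC: 17%.
Aggregating (R2): 3.91986% + 1.926288% + 17% = 22.846148%.

22.846148%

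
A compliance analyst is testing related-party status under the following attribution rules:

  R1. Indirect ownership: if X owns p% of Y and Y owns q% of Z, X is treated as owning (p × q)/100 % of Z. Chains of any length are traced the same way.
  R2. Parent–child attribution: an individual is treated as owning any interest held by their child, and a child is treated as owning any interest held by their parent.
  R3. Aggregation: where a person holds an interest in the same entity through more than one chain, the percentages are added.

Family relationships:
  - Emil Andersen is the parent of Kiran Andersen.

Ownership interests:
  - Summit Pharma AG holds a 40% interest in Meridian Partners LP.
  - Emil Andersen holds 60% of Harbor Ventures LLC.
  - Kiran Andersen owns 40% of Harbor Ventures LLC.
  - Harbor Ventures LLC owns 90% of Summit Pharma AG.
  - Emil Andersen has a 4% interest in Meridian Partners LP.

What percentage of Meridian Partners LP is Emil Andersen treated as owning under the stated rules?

40%

By parent–child attribution (R2), Emil Andersen is treated as also owning Kiran Andersen's interest in Harbor Ventures LLC, giving 60% + 40% = 100%.
Chain via Harbor Ventures LLC → Summit Pharma AG (R1): 100% × 90% × 40% = 36% of Meridian Partners LP.
Direct interest in Meridian Partners LP: 4%.
Aggregating (R3): 36% + 4% = 40%.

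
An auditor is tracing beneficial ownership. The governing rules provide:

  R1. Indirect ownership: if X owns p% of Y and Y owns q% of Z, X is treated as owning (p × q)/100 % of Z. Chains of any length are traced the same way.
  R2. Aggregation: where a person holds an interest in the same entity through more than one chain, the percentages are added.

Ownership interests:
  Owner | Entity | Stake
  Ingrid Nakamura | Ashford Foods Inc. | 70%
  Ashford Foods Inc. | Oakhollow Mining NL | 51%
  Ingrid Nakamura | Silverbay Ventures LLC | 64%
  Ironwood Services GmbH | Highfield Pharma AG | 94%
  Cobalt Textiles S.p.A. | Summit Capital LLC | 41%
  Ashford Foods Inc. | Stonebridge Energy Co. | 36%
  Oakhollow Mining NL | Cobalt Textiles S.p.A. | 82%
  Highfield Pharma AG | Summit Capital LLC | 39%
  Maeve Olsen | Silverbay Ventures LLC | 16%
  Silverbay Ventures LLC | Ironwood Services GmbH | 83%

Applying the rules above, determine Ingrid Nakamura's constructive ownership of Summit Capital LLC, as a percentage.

Chain via Ashford Foods Inc. → Oakhollow Mining NL → Cobalt Textiles S.p.A. (R1): 70% × 51% × 82% × 41% = 12.00234% of Summit Capital LLC.
Chain via Silverbay Ventures LLC → Ironwood Services GmbH → Highfield Pharma AG (R1): 64% × 83% × 94% × 39% = 19.473792% of Summit Capital LLC.
Aggregating (R2): 12.00234% + 19.473792% = 31.476132%.

31.476132%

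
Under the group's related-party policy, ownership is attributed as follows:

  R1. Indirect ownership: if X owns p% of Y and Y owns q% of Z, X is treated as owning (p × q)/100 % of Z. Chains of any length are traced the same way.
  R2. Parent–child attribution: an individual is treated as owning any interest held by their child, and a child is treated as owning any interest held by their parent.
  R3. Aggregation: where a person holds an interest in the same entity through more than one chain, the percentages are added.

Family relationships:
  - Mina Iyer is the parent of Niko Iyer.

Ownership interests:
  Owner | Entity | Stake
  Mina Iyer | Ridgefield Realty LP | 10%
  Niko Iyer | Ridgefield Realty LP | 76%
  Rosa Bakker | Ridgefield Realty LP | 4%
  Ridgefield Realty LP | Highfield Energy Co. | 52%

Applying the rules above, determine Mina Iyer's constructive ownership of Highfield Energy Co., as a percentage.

44.72%

By parent–child attribution (R2), Mina Iyer is treated as also owning Niko Iyer's interest in Ridgefield Realty LP, giving 10% + 76% = 86%.
Chain via Ridgefield Realty LP (R1): 86% × 52% = 44.72% of Highfield Energy Co.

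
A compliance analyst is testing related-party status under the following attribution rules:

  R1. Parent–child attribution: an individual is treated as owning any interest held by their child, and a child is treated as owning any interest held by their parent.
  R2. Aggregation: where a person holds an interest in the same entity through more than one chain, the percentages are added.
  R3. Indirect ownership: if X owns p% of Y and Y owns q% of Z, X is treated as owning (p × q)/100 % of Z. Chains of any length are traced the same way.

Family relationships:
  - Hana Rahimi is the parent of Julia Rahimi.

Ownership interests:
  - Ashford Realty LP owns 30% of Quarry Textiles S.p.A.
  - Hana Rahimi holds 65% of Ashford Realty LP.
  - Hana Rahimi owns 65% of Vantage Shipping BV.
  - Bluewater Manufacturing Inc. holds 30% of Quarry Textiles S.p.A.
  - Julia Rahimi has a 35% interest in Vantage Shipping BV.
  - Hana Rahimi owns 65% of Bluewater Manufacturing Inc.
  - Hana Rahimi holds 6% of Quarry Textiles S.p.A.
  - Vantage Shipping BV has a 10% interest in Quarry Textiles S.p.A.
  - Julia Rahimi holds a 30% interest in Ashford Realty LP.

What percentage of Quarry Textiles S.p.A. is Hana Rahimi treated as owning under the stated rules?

64%

By parent–child attribution (R1), Hana Rahimi is treated as also owning Julia Rahimi's interest in Ashford Realty LP, giving 65% + 30% = 95%.
By parent–child attribution (R1), Hana Rahimi is treated as also owning Julia Rahimi's interest in Vantage Shipping BV, giving 65% + 35% = 100%.
Chain via Ashford Realty LP (R3): 95% × 30% = 28.5% of Quarry Textiles S.p.A.
Chain via Vantage Shipping BV (R3): 100% × 10% = 10% of Quarry Textiles S.p.A.
Chain via Bluewater Manufacturing Inc. (R3): 65% × 30% = 19.5% of Quarry Textiles S.p.A.
Direct interest in Quarry Textiles S.p.A: 6%.
Aggregating (R2): 28.5% + 10% + 19.5% + 6% = 64%.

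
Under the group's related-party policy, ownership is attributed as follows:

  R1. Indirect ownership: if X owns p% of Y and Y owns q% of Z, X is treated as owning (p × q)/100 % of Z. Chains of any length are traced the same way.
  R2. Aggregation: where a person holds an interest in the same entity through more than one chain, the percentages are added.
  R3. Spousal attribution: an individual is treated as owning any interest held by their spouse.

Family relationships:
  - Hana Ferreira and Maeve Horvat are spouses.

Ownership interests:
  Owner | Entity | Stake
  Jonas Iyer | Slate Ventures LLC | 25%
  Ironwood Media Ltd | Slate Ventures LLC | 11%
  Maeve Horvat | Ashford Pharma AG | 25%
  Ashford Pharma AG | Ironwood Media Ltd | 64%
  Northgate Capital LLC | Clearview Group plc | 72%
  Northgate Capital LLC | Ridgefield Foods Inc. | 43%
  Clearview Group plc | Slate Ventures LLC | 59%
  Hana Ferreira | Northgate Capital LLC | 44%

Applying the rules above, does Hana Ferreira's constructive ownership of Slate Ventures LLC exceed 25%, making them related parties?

No

By spousal attribution (R3), Hana Ferreira is treated as owning Maeve Horvat's 25% interest in Ashford Pharma AG.
Chain via Northgate Capital LLC → Clearview Group plc (R1): 44% × 72% × 59% = 18.6912% of Slate Ventures LLC.
Chain via Ashford Pharma AG → Ironwood Media Ltd (R1): 25% × 64% × 11% = 1.76% of Slate Ventures LLC.
Aggregating (R2): 18.6912% + 1.76% = 20.4512%.
20.4512% does not exceed the 25% threshold, so Hana is not a related party to Slate Ventures LLC.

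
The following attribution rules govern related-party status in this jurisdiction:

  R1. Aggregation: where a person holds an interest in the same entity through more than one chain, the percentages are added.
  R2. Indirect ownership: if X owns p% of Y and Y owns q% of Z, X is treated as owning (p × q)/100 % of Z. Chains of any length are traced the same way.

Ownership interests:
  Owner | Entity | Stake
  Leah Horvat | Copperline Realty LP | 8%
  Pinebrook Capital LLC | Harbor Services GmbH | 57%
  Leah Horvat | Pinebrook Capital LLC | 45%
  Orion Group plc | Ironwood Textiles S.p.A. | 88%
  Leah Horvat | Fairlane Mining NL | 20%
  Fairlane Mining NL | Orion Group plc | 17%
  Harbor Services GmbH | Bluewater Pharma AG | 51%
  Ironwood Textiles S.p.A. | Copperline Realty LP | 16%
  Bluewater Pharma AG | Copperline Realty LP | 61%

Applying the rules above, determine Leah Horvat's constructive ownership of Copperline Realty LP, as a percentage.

16.458435%

Chain via Fairlane Mining NL → Orion Group plc → Ironwood Textiles S.p.A. (R2): 20% × 17% × 88% × 16% = 0.47872% of Copperline Realty LP.
Chain via Pinebrook Capital LLC → Harbor Services GmbH → Bluewater Pharma AG (R2): 45% × 57% × 51% × 61% = 7.979715% of Copperline Realty LP.
Direct interest in Copperline Realty LP: 8%.
Aggregating (R1): 0.47872% + 7.979715% + 8% = 16.458435%.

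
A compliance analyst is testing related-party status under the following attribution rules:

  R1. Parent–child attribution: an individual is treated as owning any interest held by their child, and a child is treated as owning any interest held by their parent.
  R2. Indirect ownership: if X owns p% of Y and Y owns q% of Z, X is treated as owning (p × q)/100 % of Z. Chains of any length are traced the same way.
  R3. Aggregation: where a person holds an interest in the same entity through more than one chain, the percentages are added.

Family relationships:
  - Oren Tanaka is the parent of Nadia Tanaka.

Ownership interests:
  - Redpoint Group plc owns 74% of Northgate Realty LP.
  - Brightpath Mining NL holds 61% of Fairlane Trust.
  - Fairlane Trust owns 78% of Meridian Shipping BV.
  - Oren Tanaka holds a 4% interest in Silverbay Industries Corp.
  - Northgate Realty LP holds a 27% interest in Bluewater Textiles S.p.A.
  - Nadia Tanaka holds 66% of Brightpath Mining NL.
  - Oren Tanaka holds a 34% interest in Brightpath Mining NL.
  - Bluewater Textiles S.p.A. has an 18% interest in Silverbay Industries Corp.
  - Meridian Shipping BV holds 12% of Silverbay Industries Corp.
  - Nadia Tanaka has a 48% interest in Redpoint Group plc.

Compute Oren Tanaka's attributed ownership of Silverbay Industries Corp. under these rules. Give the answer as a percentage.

By parent–child attribution (R1), Oren Tanaka is treated as also owning Nadia Tanaka's interest in Brightpath Mining NL, giving 34% + 66% = 100%.
By parent–child attribution (R1), Oren Tanaka is treated as owning Nadia Tanaka's 48% interest in Redpoint Group plc.
Chain via Brightpath Mining NL → Fairlane Trust → Meridian Shipping BV (R2): 100% × 61% × 78% × 12% = 5.7096% of Silverbay Industries Corp.
Direct interest in Silverbay Industries Corp: 4%.
Chain via Redpoint Group plc → Northgate Realty LP → Bluewater Textiles S.p.A. (R2): 48% × 74% × 27% × 18% = 1.726272% of Silverbay Industries Corp.
Aggregating (R3): 5.7096% + 4% + 1.726272% = 11.435872%.

11.435872%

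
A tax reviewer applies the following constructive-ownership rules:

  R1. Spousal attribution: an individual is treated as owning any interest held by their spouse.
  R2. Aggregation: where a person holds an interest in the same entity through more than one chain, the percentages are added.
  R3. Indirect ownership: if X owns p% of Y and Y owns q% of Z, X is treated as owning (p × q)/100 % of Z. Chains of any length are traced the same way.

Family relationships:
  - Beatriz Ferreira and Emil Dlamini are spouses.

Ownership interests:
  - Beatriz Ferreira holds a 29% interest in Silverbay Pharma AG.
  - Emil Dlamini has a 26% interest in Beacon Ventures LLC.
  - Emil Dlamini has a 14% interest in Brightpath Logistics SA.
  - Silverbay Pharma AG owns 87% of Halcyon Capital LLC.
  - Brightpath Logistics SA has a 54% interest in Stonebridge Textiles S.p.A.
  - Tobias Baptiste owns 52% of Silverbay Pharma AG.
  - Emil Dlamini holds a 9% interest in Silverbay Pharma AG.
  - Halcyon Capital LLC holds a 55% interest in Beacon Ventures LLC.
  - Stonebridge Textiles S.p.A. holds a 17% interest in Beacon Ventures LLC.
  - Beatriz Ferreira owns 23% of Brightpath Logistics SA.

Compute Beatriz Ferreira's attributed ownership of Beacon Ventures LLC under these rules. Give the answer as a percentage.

47.5796%

By spousal attribution (R1), Beatriz Ferreira is treated as also owning Emil Dlamini's interest in Silverbay Pharma AG, giving 29% + 9% = 38%.
By spousal attribution (R1), Beatriz Ferreira is treated as also owning Emil Dlamini's interest in Brightpath Logistics SA, giving 23% + 14% = 37%.
By spousal attribution (R1), Beatriz Ferreira is treated as owning Emil Dlamini's 26% interest in Beacon Ventures LLC.
Chain via Silverbay Pharma AG → Halcyon Capital LLC (R3): 38% × 87% × 55% = 18.183% of Beacon Ventures LLC.
Chain via Brightpath Logistics SA → Stonebridge Textiles S.p.A. (R3): 37% × 54% × 17% = 3.3966% of Beacon Ventures LLC.
Direct interest in Beacon Ventures LLC: 26%.
Aggregating (R2): 18.183% + 3.3966% + 26% = 47.5796%.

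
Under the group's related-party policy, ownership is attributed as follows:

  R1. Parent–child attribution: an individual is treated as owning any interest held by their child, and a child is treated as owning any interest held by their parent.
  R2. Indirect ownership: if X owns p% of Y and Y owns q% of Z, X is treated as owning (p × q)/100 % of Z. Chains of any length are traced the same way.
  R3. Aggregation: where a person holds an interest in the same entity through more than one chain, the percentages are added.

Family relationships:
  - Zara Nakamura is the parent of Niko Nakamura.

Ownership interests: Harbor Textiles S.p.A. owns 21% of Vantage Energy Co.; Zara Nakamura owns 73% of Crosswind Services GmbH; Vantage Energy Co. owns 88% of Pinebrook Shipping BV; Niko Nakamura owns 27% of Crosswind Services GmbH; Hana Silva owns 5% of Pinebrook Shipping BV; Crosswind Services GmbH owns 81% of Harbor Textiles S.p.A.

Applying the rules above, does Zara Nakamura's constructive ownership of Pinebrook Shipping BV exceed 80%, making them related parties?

By parent–child attribution (R1), Zara Nakamura is treated as also owning Niko Nakamura's interest in Crosswind Services GmbH, giving 73% + 27% = 100%.
Chain via Crosswind Services GmbH → Harbor Textiles S.p.A. → Vantage Energy Co. (R2): 100% × 81% × 21% × 88% = 14.9688% of Pinebrook Shipping BV.
14.9688% does not exceed the 80% threshold, so Zara is not a related party to Pinebrook Shipping BV.

No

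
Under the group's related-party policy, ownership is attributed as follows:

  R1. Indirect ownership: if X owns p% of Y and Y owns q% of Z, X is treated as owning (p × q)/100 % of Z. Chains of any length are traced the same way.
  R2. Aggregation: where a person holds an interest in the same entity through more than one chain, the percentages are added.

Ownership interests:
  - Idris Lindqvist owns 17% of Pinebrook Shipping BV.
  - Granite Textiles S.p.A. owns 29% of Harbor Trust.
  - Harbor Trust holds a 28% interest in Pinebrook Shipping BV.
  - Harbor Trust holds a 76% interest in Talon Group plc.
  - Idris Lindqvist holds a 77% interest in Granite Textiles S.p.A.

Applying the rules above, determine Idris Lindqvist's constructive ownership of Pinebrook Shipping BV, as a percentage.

Chain via Granite Textiles S.p.A. → Harbor Trust (R1): 77% × 29% × 28% = 6.2524% of Pinebrook Shipping BV.
Direct interest in Pinebrook Shipping BV: 17%.
Aggregating (R2): 6.2524% + 17% = 23.2524%.

23.2524%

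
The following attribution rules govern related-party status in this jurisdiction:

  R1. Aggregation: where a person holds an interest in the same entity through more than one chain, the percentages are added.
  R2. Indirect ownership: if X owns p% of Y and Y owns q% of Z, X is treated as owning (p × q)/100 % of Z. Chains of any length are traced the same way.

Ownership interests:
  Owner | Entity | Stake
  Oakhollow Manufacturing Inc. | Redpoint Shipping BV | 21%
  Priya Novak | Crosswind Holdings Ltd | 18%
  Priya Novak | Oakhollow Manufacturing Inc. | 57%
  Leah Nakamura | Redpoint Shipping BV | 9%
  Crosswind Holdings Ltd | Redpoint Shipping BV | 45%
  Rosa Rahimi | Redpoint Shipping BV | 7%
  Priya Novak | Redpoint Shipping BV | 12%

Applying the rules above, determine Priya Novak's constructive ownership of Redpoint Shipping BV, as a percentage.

Chain via Crosswind Holdings Ltd (R2): 18% × 45% = 8.1% of Redpoint Shipping BV.
Chain via Oakhollow Manufacturing Inc. (R2): 57% × 21% = 11.97% of Redpoint Shipping BV.
Direct interest in Redpoint Shipping BV: 12%.
Aggregating (R1): 8.1% + 11.97% + 12% = 32.07%.

32.07%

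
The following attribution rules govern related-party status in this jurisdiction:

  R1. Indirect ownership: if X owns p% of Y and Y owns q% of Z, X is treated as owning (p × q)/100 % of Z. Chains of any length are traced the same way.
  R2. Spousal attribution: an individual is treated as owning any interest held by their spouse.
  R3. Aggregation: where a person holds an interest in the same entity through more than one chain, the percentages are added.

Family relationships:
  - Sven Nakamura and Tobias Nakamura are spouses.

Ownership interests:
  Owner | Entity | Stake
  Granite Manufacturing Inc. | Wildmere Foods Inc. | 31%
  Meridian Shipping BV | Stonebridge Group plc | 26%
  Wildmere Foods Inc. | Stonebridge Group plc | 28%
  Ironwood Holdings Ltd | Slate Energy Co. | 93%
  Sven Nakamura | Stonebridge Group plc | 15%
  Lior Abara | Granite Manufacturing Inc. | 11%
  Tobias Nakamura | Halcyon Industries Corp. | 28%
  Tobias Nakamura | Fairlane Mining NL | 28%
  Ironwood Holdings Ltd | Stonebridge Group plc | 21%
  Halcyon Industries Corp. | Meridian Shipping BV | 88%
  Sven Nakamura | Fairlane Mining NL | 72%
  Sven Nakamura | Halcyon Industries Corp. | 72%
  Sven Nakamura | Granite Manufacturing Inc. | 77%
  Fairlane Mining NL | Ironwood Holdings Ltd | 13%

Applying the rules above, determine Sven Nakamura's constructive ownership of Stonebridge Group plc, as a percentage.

By spousal attribution (R2), Sven Nakamura is treated as also owning Tobias Nakamura's interest in Fairlane Mining NL, giving 72% + 28% = 100%.
By spousal attribution (R2), Sven Nakamura is treated as also owning Tobias Nakamura's interest in Halcyon Industries Corp, giving 72% + 28% = 100%.
Chain via Fairlane Mining NL → Ironwood Holdings Ltd (R1): 100% × 13% × 21% = 2.73% of Stonebridge Group plc.
Chain via Halcyon Industries Corp. → Meridian Shipping BV (R1): 100% × 88% × 26% = 22.88% of Stonebridge Group plc.
Chain via Granite Manufacturing Inc. → Wildmere Foods Inc. (R1): 77% × 31% × 28% = 6.6836% of Stonebridge Group plc.
Direct interest in Stonebridge Group plc: 15%.
Aggregating (R3): 2.73% + 22.88% + 6.6836% + 15% = 47.2936%.

47.2936%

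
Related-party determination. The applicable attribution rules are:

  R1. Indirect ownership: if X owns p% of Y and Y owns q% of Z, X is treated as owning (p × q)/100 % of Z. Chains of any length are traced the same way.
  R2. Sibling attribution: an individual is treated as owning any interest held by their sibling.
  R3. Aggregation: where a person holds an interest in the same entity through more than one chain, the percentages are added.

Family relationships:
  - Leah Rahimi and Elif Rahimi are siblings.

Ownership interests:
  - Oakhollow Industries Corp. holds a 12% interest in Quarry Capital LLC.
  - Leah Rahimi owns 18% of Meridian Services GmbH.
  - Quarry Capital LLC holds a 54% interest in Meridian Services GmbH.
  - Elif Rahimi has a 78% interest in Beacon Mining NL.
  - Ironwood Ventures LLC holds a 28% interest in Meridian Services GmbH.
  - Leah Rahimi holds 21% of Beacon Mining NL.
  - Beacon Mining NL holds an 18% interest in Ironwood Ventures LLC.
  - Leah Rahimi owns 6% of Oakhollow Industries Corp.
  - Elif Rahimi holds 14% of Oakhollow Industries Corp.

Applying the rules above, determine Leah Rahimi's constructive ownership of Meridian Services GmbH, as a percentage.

24.2856%

By sibling attribution (R2), Leah Rahimi is treated as also owning Elif Rahimi's interest in Beacon Mining NL, giving 21% + 78% = 99%.
By sibling attribution (R2), Leah Rahimi is treated as also owning Elif Rahimi's interest in Oakhollow Industries Corp, giving 6% + 14% = 20%.
Chain via Beacon Mining NL → Ironwood Ventures LLC (R1): 99% × 18% × 28% = 4.9896% of Meridian Services GmbH.
Chain via Oakhollow Industries Corp. → Quarry Capital LLC (R1): 20% × 12% × 54% = 1.296% of Meridian Services GmbH.
Direct interest in Meridian Services GmbH: 18%.
Aggregating (R3): 4.9896% + 1.296% + 18% = 24.2856%.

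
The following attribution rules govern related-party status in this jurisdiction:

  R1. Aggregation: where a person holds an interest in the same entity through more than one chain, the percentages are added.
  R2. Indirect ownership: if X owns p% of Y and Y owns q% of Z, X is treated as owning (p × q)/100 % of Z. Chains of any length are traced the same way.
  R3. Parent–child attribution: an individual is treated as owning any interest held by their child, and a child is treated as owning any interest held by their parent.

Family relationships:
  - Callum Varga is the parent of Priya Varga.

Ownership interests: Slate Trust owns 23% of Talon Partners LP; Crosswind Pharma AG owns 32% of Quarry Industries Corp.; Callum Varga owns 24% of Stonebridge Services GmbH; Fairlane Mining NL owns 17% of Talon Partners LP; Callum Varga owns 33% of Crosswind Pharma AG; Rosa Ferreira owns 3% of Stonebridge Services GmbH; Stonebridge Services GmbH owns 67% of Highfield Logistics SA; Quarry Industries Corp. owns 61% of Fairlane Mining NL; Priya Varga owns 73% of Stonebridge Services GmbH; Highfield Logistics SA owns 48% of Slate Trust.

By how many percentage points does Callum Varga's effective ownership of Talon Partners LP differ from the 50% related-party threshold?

By parent–child attribution (R3), Callum Varga is treated as also owning Priya Varga's interest in Stonebridge Services GmbH, giving 24% + 73% = 97%.
Chain via Stonebridge Services GmbH → Highfield Logistics SA → Slate Trust (R2): 97% × 67% × 48% × 23% = 7.174896% of Talon Partners LP.
Chain via Crosswind Pharma AG → Quarry Industries Corp. → Fairlane Mining NL (R2): 33% × 32% × 61% × 17% = 1.095072% of Talon Partners LP.
Aggregating (R1): 7.174896% + 1.095072% = 8.269968%.
8.269968% falls short of the 50% threshold by 41.730032 percentage points.

41.730032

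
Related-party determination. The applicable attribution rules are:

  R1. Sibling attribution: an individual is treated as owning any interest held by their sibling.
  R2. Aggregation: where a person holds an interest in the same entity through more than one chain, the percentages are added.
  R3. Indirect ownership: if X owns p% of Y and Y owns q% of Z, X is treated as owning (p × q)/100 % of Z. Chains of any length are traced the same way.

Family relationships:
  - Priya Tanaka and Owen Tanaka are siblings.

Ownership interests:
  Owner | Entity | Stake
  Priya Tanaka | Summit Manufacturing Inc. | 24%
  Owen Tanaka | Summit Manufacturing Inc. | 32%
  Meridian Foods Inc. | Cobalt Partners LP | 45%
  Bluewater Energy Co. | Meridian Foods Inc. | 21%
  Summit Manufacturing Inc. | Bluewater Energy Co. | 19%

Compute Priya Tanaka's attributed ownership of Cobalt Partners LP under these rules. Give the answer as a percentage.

1.00548%

By sibling attribution (R1), Priya Tanaka is treated as also owning Owen Tanaka's interest in Summit Manufacturing Inc, giving 24% + 32% = 56%.
Chain via Summit Manufacturing Inc. → Bluewater Energy Co. → Meridian Foods Inc. (R3): 56% × 19% × 21% × 45% = 1.00548% of Cobalt Partners LP.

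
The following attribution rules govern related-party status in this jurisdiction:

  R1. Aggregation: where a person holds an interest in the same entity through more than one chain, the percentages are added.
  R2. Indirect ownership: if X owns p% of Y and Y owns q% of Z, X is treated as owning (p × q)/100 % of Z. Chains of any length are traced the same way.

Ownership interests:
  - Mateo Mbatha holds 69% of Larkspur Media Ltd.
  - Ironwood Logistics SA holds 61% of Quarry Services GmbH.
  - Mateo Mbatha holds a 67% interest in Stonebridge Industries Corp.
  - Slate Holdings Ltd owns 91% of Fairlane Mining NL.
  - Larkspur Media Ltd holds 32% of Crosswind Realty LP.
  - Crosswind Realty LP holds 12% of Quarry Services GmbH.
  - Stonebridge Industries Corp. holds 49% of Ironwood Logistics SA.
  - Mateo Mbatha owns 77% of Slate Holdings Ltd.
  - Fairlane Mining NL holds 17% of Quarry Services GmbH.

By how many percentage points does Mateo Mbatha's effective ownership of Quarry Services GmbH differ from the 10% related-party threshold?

Chain via Slate Holdings Ltd → Fairlane Mining NL (R2): 77% × 91% × 17% = 11.9119% of Quarry Services GmbH.
Chain via Stonebridge Industries Corp. → Ironwood Logistics SA (R2): 67% × 49% × 61% = 20.0263% of Quarry Services GmbH.
Chain via Larkspur Media Ltd → Crosswind Realty LP (R2): 69% × 32% × 12% = 2.6496% of Quarry Services GmbH.
Aggregating (R1): 11.9119% + 20.0263% + 2.6496% = 34.5878%.
34.5878% exceeds the 10% threshold by 24.5878 percentage points.

24.5878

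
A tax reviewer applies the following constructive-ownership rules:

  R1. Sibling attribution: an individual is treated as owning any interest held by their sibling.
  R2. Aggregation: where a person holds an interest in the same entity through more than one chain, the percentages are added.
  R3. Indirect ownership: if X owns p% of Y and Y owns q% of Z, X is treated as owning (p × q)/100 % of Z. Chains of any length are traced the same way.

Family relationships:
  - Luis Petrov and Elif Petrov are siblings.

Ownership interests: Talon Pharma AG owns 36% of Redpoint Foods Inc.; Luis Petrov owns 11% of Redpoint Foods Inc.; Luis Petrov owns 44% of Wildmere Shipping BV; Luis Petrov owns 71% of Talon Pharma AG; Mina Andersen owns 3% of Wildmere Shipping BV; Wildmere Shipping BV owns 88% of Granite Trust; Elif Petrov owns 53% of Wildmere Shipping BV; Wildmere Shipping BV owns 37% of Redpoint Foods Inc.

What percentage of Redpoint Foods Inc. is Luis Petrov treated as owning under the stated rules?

By sibling attribution (R1), Luis Petrov is treated as also owning Elif Petrov's interest in Wildmere Shipping BV, giving 44% + 53% = 97%.
Chain via Wildmere Shipping BV (R3): 97% × 37% = 35.89% of Redpoint Foods Inc.
Chain via Talon Pharma AG (R3): 71% × 36% = 25.56% of Redpoint Foods Inc.
Direct interest in Redpoint Foods Inc: 11%.
Aggregating (R2): 35.89% + 25.56% + 11% = 72.45%.

72.45%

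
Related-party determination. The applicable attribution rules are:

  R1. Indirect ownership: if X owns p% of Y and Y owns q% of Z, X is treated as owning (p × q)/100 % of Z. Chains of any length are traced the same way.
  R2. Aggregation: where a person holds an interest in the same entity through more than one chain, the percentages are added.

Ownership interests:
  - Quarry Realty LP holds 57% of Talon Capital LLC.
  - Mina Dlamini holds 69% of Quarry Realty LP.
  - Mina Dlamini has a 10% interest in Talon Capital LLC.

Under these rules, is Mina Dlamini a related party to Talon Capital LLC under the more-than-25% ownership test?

Chain via Quarry Realty LP (R1): 69% × 57% = 39.33% of Talon Capital LLC.
Direct interest in Talon Capital LLC: 10%.
Aggregating (R2): 39.33% + 10% = 49.33%.
49.33% exceeds the 25% threshold, so Mina is a related party to Talon Capital LLC.

Yes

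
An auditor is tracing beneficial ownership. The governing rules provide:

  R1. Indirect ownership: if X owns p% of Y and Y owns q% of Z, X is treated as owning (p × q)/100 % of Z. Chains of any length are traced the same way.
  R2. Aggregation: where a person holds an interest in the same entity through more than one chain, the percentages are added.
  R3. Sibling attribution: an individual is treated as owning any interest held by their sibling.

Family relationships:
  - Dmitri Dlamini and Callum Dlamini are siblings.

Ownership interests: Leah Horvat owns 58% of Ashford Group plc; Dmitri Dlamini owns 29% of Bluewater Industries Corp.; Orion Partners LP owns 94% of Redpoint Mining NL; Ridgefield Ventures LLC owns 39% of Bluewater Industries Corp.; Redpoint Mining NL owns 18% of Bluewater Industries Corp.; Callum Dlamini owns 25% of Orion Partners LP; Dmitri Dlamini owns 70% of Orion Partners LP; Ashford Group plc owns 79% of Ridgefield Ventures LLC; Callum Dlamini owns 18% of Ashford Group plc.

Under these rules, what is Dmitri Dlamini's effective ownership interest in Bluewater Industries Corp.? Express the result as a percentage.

By sibling attribution (R3), Dmitri Dlamini is treated as also owning Callum Dlamini's interest in Orion Partners LP, giving 70% + 25% = 95%.
By sibling attribution (R3), Dmitri Dlamini is treated as owning Callum Dlamini's 18% interest in Ashford Group plc.
Chain via Orion Partners LP → Redpoint Mining NL (R1): 95% × 94% × 18% = 16.074% of Bluewater Industries Corp.
Direct interest in Bluewater Industries Corp: 29%.
Chain via Ashford Group plc → Ridgefield Ventures LLC (R1): 18% × 79% × 39% = 5.5458% of Bluewater Industries Corp.
Aggregating (R2): 16.074% + 29% + 5.5458% = 50.6198%.

50.6198%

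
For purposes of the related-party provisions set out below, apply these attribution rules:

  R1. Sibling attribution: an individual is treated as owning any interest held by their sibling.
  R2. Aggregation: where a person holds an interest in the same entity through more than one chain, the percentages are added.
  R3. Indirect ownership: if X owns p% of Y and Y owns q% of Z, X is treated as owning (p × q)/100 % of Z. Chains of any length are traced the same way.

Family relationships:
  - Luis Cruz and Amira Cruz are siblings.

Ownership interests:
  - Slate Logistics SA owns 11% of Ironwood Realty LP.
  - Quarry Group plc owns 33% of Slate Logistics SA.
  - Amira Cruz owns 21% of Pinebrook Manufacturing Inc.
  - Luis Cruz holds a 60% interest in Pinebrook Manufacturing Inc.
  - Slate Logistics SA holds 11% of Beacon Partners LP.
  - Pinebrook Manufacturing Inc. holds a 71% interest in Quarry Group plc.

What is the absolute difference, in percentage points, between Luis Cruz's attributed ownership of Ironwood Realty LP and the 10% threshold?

By sibling attribution (R1), Luis Cruz is treated as also owning Amira Cruz's interest in Pinebrook Manufacturing Inc, giving 60% + 21% = 81%.
Chain via Pinebrook Manufacturing Inc. → Quarry Group plc → Slate Logistics SA (R3): 81% × 71% × 33% × 11% = 2.087613% of Ironwood Realty LP.
2.087613% falls short of the 10% threshold by 7.912387 percentage points.

7.912387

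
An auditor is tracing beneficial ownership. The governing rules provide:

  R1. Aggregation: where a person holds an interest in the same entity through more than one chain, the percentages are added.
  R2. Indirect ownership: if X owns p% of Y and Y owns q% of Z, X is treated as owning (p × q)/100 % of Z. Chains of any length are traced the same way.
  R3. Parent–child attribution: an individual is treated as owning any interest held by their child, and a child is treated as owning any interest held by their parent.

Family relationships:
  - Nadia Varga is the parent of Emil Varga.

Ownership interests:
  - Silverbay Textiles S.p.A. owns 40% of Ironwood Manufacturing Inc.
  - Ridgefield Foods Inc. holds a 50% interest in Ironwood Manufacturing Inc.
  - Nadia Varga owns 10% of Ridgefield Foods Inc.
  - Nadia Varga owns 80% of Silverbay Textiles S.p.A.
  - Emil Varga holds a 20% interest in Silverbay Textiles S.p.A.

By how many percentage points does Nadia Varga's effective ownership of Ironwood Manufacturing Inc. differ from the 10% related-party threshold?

35

By parent–child attribution (R3), Nadia Varga is treated as also owning Emil Varga's interest in Silverbay Textiles S.p.A, giving 80% + 20% = 100%.
Chain via Silverbay Textiles S.p.A. (R2): 100% × 40% = 40% of Ironwood Manufacturing Inc.
Chain via Ridgefield Foods Inc. (R2): 10% × 50% = 5% of Ironwood Manufacturing Inc.
Aggregating (R1): 40% + 5% = 45%.
45% exceeds the 10% threshold by 35 percentage points.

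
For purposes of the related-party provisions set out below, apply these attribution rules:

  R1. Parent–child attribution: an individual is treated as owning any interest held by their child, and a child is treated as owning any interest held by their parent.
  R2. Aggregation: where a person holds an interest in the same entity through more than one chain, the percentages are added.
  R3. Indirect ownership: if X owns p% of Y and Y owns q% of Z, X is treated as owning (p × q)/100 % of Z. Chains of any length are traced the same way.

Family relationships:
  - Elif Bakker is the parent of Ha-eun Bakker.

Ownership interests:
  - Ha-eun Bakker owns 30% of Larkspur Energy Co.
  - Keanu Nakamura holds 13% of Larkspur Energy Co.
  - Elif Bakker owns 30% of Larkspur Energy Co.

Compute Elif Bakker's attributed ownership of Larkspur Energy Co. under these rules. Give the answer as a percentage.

By parent–child attribution (R1), Elif Bakker is treated as also owning Ha-eun Bakker's interest in Larkspur Energy Co, giving 30% + 30% = 60%.
Direct interest in Larkspur Energy Co: 60%.

60%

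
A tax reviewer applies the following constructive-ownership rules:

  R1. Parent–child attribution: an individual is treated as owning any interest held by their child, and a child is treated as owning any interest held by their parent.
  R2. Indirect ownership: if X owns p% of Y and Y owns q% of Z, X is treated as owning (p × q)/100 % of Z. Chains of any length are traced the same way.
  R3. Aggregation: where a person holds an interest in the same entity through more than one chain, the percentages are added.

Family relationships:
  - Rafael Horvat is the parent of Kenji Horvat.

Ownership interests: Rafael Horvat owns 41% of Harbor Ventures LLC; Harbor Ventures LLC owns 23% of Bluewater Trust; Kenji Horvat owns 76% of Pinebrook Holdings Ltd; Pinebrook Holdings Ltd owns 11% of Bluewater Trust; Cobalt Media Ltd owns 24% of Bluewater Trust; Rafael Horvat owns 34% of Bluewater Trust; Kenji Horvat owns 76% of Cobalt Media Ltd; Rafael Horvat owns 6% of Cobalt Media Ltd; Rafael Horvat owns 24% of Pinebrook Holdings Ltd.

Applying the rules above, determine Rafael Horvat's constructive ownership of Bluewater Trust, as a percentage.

74.11%

By parent–child attribution (R1), Rafael Horvat is treated as also owning Kenji Horvat's interest in Cobalt Media Ltd, giving 6% + 76% = 82%.
By parent–child attribution (R1), Rafael Horvat is treated as also owning Kenji Horvat's interest in Pinebrook Holdings Ltd, giving 24% + 76% = 100%.
Chain via Harbor Ventures LLC (R2): 41% × 23% = 9.43% of Bluewater Trust.
Chain via Cobalt Media Ltd (R2): 82% × 24% = 19.68% of Bluewater Trust.
Chain via Pinebrook Holdings Ltd (R2): 100% × 11% = 11% of Bluewater Trust.
Direct interest in Bluewater Trust: 34%.
Aggregating (R3): 9.43% + 19.68% + 11% + 34% = 74.11%.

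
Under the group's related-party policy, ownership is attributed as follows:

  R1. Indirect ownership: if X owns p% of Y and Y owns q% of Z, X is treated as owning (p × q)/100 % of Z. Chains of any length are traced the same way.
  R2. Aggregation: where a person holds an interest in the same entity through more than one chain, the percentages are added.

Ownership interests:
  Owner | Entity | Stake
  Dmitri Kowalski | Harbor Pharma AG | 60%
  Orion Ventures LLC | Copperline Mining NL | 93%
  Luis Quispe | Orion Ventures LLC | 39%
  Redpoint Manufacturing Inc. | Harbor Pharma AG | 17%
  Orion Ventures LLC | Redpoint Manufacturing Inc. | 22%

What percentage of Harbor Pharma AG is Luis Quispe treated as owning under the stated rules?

Chain via Orion Ventures LLC → Redpoint Manufacturing Inc. (R1): 39% × 22% × 17% = 1.4586% of Harbor Pharma AG.

1.4586%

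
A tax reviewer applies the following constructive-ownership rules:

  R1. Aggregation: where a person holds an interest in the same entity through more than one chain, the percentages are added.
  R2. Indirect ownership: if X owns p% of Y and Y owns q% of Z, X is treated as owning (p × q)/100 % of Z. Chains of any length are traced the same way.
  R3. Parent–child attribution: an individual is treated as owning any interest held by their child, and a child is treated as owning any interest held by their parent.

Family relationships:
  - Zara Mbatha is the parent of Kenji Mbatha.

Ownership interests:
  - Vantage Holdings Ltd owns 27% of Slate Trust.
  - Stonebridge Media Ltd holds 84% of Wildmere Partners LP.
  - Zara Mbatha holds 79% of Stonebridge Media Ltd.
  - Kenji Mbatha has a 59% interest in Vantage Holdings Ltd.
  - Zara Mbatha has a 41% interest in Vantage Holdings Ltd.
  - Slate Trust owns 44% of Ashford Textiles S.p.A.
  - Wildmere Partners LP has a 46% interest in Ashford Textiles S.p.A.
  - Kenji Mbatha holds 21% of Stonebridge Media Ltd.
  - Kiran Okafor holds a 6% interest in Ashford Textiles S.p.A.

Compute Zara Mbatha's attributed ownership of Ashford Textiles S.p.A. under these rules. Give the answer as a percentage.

50.52%

By parent–child attribution (R3), Zara Mbatha is treated as also owning Kenji Mbatha's interest in Stonebridge Media Ltd, giving 79% + 21% = 100%.
By parent–child attribution (R3), Zara Mbatha is treated as also owning Kenji Mbatha's interest in Vantage Holdings Ltd, giving 41% + 59% = 100%.
Chain via Stonebridge Media Ltd → Wildmere Partners LP (R2): 100% × 84% × 46% = 38.64% of Ashford Textiles S.p.A.
Chain via Vantage Holdings Ltd → Slate Trust (R2): 100% × 27% × 44% = 11.88% of Ashford Textiles S.p.A.
Aggregating (R1): 38.64% + 11.88% = 50.52%.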